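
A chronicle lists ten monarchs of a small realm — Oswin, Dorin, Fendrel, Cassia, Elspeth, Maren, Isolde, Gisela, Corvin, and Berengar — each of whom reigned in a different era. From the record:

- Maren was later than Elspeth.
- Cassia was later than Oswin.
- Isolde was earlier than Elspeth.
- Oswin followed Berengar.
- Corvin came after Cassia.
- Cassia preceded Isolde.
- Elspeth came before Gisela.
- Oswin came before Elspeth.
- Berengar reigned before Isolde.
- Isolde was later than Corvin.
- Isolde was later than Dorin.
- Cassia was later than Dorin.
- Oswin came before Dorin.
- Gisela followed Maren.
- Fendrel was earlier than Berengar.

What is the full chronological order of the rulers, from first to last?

The constraints fix every adjacent pair, so only one ordering works:
Fendrel → Berengar → Oswin → Dorin → Cassia → Corvin → Isolde → Elspeth → Maren → Gisela.

Fendrel, Berengar, Oswin, Dorin, Cassia, Corvin, Isolde, Elspeth, Maren, Gisela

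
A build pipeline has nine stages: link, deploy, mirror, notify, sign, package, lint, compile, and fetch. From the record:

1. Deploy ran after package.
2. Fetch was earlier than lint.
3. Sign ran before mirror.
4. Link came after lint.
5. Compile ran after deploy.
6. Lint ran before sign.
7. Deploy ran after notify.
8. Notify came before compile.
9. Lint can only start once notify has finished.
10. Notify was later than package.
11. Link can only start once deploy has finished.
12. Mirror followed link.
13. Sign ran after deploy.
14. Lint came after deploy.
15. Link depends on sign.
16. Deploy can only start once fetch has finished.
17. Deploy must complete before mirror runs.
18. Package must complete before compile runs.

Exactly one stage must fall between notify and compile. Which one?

Tracing the constraints gives notify → deploy → compile, so deploy sits after notify and before compile.
No other stage is forced both after notify and before compile.

deploy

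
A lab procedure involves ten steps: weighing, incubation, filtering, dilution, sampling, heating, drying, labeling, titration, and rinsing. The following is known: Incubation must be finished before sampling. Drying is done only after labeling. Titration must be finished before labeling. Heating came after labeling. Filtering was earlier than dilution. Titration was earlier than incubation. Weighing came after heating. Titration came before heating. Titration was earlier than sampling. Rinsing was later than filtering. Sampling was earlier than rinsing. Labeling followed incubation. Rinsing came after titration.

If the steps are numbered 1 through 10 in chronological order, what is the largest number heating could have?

9

Heating must come before weighing — 1 step forced after it.
Everything else can be placed before heating in some valid order, so heating can sit as late as position 10 − 1 = 9.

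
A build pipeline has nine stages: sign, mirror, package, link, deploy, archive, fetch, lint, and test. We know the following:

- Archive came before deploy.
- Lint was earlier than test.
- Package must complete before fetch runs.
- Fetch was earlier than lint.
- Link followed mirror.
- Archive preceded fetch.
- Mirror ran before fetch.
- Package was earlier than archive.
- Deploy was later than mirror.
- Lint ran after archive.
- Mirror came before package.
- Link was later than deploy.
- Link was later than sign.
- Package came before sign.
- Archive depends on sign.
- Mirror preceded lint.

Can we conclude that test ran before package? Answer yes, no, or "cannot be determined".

Tracing the constraints gives package → archive → lint → test, so package must come before test.
That means test cannot be before package.

no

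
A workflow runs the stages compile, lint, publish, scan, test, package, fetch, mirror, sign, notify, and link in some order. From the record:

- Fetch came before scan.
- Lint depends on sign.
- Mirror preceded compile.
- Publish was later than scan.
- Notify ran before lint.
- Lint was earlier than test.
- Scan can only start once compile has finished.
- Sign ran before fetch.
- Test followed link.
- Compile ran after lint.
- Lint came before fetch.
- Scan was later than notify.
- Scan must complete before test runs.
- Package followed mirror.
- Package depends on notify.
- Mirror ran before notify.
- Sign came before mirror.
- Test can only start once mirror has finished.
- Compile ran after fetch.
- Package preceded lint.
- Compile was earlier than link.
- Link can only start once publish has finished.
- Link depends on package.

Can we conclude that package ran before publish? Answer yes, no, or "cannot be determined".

Chain the constraints: package → lint → compile → scan → publish. Each link is directly stated, so package comes before publish.

yes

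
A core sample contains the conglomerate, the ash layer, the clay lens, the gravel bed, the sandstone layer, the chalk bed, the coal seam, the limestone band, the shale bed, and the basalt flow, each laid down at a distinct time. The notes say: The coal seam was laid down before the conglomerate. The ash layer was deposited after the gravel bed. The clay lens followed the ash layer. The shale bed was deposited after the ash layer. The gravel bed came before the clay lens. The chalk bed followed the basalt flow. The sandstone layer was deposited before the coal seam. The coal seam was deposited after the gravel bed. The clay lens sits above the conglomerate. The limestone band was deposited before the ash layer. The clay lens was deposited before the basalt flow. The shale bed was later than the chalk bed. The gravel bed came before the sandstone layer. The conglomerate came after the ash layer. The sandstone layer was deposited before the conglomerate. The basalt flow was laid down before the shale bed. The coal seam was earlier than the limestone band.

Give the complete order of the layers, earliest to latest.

The constraints fix every adjacent pair, so only one ordering works:
the gravel bed → the sandstone layer → the coal seam → the limestone band → the ash layer → the conglomerate → the clay lens → the basalt flow → the chalk bed → the shale bed.

the gravel bed, the sandstone layer, the coal seam, the limestone band, the ash layer, the conglomerate, the clay lens, the basalt flow, the chalk bed, the shale bed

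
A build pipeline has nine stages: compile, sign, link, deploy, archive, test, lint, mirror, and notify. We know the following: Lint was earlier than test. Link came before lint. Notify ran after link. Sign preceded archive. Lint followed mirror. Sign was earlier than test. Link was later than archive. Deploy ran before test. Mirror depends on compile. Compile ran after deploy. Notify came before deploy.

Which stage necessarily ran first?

sign

Sign has a chain of constraints placing it before every other stage, so sign must be first.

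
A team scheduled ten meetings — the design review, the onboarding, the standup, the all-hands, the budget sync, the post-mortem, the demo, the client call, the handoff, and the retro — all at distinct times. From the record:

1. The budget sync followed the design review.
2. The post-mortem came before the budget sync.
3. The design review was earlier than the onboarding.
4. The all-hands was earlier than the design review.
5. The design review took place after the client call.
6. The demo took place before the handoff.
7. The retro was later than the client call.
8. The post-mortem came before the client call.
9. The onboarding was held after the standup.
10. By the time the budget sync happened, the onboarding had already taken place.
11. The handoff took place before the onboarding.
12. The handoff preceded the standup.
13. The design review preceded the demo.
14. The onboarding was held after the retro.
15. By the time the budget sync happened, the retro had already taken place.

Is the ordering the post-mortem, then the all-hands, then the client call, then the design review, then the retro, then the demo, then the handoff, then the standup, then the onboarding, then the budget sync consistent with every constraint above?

Check each stated constraint against the proposed order — e.g. the design review is ahead of the budget sync; the post-mortem is ahead of the budget sync. Every pair is in the required order; nothing is violated.

yes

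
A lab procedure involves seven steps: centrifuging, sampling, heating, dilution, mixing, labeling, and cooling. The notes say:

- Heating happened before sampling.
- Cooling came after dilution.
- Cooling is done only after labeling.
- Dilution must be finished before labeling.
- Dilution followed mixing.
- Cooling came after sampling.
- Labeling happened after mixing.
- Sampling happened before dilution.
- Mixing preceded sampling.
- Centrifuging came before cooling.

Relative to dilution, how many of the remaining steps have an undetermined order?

Forced before dilution: heating, mixing, and sampling; forced after dilution: cooling and labeling.
That leaves centrifuging with no forced order relative to dilution — 1.

1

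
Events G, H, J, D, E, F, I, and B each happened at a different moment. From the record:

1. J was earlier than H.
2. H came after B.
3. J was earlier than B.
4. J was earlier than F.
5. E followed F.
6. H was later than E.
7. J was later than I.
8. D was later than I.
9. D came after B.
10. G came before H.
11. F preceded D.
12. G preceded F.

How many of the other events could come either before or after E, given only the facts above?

Forced before E: F, G, I, and J; forced after E: H.
That leaves B and D with no forced order relative to E — 2.

2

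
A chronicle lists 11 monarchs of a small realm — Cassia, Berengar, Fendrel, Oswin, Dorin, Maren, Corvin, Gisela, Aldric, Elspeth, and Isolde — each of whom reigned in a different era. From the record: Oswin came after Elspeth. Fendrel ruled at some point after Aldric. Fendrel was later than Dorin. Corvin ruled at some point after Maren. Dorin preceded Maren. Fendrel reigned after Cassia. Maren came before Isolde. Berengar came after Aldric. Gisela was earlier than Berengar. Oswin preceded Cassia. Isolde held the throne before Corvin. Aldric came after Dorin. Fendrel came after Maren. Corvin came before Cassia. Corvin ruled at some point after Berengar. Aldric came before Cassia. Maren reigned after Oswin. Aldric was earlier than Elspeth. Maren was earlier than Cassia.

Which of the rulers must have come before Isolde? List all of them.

Aldric, Dorin, Elspeth, Maren, Oswin

Directly stated before Isolde: Maren.
Aldric reaches Isolde via Aldric → Elspeth → Oswin → Maren → Isolde.
Dorin reaches Isolde via Dorin → Maren → Isolde.
Elspeth reaches Isolde via Elspeth → Oswin → Maren → Isolde.
Likewise Oswin reaches Isolde by chaining the stated constraints.
No chain forces Cassia (or any of the others) ahead of Isolde.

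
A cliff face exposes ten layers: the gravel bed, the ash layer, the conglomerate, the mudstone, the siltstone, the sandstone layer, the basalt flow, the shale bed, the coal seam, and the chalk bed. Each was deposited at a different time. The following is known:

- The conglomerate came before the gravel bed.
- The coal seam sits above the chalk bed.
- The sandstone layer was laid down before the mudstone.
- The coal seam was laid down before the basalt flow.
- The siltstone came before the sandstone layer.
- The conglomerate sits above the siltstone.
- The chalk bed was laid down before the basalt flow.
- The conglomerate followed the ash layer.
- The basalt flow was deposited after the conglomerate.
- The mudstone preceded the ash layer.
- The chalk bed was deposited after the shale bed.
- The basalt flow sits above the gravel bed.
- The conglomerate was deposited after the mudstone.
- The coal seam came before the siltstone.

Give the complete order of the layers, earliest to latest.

the shale bed, the chalk bed, the coal seam, the siltstone, the sandstone layer, the mudstone, the ash layer, the conglomerate, the gravel bed, the basalt flow

The constraints fix every adjacent pair, so only one ordering works:
the shale bed → the chalk bed → the coal seam → the siltstone → the sandstone layer → the mudstone → the ash layer → the conglomerate → the gravel bed → the basalt flow.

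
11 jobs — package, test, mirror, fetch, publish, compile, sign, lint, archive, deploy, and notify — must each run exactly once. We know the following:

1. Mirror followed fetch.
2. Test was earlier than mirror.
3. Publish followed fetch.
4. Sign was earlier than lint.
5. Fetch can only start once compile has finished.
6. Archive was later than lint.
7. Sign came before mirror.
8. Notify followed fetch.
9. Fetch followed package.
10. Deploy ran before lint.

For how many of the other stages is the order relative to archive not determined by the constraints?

Forced before archive: deploy, lint, and sign.
That leaves compile, fetch, mirror, notify, package, publish, and test with no forced order relative to archive — 7.

7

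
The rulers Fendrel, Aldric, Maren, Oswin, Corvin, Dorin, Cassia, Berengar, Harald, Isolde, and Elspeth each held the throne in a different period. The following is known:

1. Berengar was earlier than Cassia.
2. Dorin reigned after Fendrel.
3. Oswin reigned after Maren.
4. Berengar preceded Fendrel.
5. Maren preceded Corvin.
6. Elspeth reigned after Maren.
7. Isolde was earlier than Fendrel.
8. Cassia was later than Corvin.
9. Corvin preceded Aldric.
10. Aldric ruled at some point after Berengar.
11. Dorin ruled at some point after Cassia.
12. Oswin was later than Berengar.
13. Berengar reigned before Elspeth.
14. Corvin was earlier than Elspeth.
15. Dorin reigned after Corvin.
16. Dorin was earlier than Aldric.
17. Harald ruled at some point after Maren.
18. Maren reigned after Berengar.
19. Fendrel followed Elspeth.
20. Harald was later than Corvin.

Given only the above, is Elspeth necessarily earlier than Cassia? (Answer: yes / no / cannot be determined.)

cannot be determined

No chain of stated constraints runs from Elspeth to Cassia, and none runs from Cassia to Elspeth either.
So the relative order of Elspeth and Cassia is not fixed by the given facts.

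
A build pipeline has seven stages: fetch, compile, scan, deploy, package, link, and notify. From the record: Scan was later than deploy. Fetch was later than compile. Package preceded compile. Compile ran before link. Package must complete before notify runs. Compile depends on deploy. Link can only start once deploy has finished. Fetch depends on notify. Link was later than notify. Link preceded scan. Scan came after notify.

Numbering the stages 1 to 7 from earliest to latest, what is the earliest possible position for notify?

2

Package must come before notify — 1 forced predecessor.
Nothing else is forced ahead of notify, so its earliest slot is position 1 + 1 = 2.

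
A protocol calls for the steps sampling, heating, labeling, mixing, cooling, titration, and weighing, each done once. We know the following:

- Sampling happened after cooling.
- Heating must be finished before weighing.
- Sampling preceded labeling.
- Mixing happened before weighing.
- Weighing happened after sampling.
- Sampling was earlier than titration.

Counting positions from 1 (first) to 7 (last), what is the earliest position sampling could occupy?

2

Cooling must come before sampling — 1 forced predecessor.
Nothing else is forced ahead of sampling, so its earliest slot is position 1 + 1 = 2.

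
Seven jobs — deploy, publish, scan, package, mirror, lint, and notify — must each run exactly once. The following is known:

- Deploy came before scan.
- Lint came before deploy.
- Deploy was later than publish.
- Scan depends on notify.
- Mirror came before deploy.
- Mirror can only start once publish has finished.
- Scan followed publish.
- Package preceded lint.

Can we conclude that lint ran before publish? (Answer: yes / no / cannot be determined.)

No chain of stated constraints runs from lint to publish, and none runs from publish to lint either.
So the relative order of lint and publish is not fixed by the given facts.

cannot be determined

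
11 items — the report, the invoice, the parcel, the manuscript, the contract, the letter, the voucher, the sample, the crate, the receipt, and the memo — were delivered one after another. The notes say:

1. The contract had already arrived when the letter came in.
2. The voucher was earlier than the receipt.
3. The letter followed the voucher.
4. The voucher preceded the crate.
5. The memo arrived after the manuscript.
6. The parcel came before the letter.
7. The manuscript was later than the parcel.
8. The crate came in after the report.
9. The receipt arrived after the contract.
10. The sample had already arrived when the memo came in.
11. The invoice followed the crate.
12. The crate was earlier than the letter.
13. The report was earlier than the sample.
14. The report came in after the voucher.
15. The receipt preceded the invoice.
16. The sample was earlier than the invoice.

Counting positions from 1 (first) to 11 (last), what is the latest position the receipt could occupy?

The receipt must come before the invoice — 1 item forced after it.
Everything else can be placed before the receipt in some valid order, so the receipt can sit as late as position 11 − 1 = 10.

10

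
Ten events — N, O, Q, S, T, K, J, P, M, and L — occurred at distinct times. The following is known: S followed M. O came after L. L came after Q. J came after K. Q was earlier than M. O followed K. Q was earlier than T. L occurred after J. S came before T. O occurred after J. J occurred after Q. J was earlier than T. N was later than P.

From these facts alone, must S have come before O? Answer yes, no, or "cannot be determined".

No chain of stated constraints runs from S to O, and none runs from O to S either.
So the relative order of S and O is not fixed by the given facts.

cannot be determined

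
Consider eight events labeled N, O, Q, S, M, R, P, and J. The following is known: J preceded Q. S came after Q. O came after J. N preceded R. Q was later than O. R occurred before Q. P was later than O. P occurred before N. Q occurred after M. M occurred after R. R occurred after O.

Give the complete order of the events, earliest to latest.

The constraints fix every adjacent pair, so only one ordering works:
J → O → P → N → R → M → Q → S.

J, O, P, N, R, M, Q, S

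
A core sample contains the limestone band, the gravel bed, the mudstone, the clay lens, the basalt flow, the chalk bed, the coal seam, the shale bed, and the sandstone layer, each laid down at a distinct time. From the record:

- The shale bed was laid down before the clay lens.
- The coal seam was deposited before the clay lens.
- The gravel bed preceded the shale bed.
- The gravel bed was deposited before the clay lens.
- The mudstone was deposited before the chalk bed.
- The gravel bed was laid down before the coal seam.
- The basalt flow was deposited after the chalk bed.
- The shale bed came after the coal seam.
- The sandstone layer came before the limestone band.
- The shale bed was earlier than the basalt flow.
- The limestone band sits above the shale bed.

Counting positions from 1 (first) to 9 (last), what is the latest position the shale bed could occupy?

6

The shale bed must come before the basalt flow, the clay lens, and the limestone band — 3 layers forced after it.
Everything else can be placed before the shale bed in some valid order, so the shale bed can sit as late as position 9 − 3 = 6.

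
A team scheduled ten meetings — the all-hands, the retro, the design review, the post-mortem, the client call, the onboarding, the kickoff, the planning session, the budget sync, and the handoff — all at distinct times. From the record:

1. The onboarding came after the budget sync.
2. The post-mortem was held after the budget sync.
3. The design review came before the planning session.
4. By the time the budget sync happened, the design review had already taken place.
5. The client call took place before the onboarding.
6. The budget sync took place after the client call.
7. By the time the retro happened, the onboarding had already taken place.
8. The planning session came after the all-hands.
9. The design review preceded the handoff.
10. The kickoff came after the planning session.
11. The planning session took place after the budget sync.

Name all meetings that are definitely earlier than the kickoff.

Directly stated before the kickoff: the planning session.
The all-hands reaches the kickoff via the all-hands → the planning session → the kickoff.
The budget sync reaches the kickoff via the budget sync → the planning session → the kickoff.
The client call reaches the kickoff via the client call → the budget sync → the planning session → the kickoff.
Likewise the design review reaches the kickoff by chaining the stated constraints.
No chain forces the retro (or any of the others) ahead of the kickoff.

the all-hands, the budget sync, the client call, the design review, the planning session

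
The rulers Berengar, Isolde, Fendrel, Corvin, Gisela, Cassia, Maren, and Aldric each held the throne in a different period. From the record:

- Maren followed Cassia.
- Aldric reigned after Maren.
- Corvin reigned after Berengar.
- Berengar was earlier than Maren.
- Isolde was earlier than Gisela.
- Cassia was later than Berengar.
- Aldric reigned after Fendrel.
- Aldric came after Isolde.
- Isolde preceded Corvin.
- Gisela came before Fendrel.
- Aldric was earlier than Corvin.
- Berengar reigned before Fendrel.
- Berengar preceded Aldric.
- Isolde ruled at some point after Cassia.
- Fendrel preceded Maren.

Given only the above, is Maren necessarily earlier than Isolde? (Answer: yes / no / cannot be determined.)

no

Tracing the constraints gives Isolde → Gisela → Fendrel → Maren, so Isolde must come before Maren.
That means Maren cannot be before Isolde.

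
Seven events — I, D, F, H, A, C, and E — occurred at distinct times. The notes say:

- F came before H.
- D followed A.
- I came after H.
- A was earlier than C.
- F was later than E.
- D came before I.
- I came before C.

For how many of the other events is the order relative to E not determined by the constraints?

2

Forced after E: C, F, H, and I.
That leaves A and D with no forced order relative to E — 2.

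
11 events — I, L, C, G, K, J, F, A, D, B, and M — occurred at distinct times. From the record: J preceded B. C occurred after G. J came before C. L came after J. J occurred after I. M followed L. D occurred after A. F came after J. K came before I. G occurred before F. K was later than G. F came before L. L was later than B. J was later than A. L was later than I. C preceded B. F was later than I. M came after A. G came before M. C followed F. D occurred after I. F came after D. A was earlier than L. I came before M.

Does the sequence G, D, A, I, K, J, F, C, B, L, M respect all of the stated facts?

The constraints require I before D, but in the proposed sequence D appears ahead of I. That one violation is enough.

no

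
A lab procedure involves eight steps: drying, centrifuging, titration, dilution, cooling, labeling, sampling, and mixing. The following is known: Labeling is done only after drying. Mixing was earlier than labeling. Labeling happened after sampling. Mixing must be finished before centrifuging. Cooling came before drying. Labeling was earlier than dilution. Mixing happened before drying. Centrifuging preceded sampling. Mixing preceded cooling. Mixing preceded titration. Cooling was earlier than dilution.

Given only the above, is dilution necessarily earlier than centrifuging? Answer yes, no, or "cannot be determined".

no

Tracing the constraints gives centrifuging → sampling → labeling → dilution, so centrifuging must come before dilution.
That means dilution cannot be before centrifuging.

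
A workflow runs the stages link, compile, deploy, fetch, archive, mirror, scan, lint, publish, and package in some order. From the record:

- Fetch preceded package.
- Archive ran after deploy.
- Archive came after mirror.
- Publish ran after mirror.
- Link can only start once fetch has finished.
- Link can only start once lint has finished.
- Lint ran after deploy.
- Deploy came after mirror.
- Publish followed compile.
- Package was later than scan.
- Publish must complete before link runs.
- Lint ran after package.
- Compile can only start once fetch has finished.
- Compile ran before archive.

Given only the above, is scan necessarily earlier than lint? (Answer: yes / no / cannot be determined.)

yes

Chain the constraints: scan → package → lint. Each link is directly stated, so scan comes before lint.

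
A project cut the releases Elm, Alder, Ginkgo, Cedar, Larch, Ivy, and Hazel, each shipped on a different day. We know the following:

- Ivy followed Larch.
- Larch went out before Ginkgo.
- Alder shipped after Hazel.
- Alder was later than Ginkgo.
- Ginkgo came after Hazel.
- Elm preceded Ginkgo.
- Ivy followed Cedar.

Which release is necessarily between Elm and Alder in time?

Ginkgo

Tracing the constraints gives Elm → Ginkgo → Alder, so Ginkgo sits after Elm and before Alder.
No other release is forced both after Elm and before Alder.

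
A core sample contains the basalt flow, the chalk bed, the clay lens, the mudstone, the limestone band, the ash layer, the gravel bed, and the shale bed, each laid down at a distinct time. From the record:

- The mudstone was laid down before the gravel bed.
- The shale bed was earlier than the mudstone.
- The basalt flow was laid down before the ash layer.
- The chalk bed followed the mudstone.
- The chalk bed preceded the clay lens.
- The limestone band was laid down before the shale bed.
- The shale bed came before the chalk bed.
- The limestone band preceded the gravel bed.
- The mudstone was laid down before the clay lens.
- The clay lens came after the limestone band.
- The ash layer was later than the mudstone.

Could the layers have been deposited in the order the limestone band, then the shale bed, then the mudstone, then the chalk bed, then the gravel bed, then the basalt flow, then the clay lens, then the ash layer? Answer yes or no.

Check each stated constraint against the proposed order — e.g. the mudstone is ahead of the ash layer; the limestone band is ahead of the clay lens. Every pair is in the required order; nothing is violated.

yes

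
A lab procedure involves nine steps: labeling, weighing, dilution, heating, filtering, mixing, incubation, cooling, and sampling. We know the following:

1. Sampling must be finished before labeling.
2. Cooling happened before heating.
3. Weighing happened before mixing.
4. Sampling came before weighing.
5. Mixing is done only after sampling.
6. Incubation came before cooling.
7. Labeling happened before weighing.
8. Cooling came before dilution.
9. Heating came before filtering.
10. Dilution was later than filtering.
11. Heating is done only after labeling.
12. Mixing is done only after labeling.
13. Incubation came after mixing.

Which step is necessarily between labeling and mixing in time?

Tracing the constraints gives labeling → weighing → mixing, so weighing sits after labeling and before mixing.
No other step is forced both after labeling and before mixing.

weighing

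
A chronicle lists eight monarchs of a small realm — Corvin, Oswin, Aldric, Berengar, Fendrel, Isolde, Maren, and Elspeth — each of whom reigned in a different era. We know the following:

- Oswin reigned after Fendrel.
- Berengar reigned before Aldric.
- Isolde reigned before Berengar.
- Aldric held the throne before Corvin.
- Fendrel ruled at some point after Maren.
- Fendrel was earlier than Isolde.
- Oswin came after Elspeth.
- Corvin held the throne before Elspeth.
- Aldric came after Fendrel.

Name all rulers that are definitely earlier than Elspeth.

Directly stated before Elspeth: Corvin.
Aldric reaches Elspeth via Aldric → Corvin → Elspeth.
Berengar reaches Elspeth via Berengar → Aldric → Corvin → Elspeth.
Fendrel reaches Elspeth via Fendrel → Aldric → Corvin → Elspeth.
Likewise Isolde and Maren each reach Elspeth by chaining the stated constraints.
No chain forces Oswin ahead of Elspeth.

Aldric, Berengar, Corvin, Fendrel, Isolde, Maren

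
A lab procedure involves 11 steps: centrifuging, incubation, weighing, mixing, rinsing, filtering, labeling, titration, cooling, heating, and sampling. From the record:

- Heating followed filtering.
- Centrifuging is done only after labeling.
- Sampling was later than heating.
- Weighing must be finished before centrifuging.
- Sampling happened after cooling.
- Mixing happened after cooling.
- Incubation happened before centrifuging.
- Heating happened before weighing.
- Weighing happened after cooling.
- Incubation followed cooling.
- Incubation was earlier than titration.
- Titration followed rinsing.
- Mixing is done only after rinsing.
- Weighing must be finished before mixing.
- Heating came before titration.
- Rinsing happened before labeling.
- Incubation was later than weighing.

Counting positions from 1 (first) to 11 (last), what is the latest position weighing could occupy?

Weighing must come before centrifuging, incubation, mixing, and titration — 4 steps forced after it.
Everything else can be placed before weighing in some valid order, so weighing can sit as late as position 11 − 4 = 7.

7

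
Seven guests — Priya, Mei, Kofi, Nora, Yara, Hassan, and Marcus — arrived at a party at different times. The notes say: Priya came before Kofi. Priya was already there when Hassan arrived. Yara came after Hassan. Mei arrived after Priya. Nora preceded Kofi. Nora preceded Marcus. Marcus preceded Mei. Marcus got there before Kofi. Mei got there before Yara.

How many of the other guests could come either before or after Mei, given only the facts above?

2

Forced before Mei: Marcus, Nora, and Priya; forced after Mei: Yara.
That leaves Hassan and Kofi with no forced order relative to Mei — 2.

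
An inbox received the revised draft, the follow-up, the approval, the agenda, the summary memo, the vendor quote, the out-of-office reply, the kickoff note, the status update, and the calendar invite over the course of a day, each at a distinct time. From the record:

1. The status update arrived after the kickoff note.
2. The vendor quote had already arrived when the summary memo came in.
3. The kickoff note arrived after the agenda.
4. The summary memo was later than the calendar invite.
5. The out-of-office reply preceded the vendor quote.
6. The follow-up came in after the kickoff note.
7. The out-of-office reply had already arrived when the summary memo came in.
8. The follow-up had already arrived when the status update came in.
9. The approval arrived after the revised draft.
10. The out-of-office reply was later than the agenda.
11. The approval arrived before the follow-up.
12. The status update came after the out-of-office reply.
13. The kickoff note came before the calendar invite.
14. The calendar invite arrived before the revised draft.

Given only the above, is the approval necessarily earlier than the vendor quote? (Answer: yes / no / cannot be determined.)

cannot be determined

No chain of stated constraints runs from the approval to the vendor quote, and none runs from the vendor quote to the approval either.
So the relative order of the approval and the vendor quote is not fixed by the given facts.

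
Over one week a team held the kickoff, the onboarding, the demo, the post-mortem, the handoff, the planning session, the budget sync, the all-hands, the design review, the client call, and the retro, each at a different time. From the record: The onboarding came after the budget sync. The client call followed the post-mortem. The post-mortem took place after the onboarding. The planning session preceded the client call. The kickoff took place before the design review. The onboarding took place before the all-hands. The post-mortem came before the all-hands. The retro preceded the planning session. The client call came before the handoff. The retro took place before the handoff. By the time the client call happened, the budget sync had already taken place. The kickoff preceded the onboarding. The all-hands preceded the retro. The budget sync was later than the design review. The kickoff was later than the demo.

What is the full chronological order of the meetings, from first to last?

the demo, the kickoff, the design review, the budget sync, the onboarding, the post-mortem, the all-hands, the retro, the planning session, the client call, the handoff

The constraints fix every adjacent pair, so only one ordering works:
the demo → the kickoff → the design review → the budget sync → the onboarding → the post-mortem → the all-hands → the retro → the planning session → the client call → the handoff.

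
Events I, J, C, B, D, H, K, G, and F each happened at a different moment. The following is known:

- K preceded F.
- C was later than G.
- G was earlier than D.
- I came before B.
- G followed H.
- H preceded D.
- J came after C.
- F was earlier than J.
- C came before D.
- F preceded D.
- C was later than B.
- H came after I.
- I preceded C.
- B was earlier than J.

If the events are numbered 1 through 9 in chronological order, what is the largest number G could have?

6

G must come before C, D, and J — 3 events forced after it.
Everything else can be placed before G in some valid order, so G can sit as late as position 9 − 3 = 6.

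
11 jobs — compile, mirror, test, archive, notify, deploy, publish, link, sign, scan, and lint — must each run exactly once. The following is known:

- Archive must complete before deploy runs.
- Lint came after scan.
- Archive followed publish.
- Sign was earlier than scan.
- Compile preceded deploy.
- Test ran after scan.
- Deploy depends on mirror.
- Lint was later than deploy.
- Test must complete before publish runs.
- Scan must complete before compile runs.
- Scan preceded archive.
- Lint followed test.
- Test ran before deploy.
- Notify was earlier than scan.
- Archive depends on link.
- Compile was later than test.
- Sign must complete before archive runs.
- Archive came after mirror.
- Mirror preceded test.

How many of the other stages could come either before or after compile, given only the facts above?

Forced before compile: mirror, notify, scan, sign, and test; forced after compile: deploy and lint.
That leaves archive, link, and publish with no forced order relative to compile — 3.

3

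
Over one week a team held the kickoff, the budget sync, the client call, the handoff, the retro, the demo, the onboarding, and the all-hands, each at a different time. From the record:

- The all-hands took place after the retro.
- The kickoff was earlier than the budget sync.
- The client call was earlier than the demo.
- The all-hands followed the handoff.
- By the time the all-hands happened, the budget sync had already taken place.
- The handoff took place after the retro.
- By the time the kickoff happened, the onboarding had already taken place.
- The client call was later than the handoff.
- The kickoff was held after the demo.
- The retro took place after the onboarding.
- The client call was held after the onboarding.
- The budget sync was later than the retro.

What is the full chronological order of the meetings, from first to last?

the onboarding, the retro, the handoff, the client call, the demo, the kickoff, the budget sync, the all-hands

The constraints fix every adjacent pair, so only one ordering works:
the onboarding → the retro → the handoff → the client call → the demo → the kickoff → the budget sync → the all-hands.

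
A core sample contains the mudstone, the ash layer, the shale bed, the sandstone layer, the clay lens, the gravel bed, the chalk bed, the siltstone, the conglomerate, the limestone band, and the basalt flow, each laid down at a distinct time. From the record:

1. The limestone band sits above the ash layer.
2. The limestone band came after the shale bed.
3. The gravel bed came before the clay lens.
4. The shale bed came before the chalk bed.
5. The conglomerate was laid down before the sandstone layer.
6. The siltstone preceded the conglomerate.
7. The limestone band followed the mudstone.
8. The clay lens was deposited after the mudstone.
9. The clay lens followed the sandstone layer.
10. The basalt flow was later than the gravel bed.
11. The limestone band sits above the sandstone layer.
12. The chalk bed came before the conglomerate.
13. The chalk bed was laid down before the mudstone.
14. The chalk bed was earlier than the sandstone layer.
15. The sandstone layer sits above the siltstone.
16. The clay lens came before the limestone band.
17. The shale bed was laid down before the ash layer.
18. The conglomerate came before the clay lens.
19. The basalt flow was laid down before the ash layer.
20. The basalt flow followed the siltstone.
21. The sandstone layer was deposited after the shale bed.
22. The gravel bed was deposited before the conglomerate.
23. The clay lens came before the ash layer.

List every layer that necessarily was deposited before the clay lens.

the chalk bed, the conglomerate, the gravel bed, the mudstone, the sandstone layer, the shale bed, the siltstone

Directly stated before the clay lens: the conglomerate, the gravel bed, the mudstone, and the sandstone layer.
The chalk bed reaches the clay lens via the chalk bed → the conglomerate → the clay lens.
The shale bed reaches the clay lens via the shale bed → the sandstone layer → the clay lens.
The siltstone reaches the clay lens via the siltstone → the sandstone layer → the clay lens.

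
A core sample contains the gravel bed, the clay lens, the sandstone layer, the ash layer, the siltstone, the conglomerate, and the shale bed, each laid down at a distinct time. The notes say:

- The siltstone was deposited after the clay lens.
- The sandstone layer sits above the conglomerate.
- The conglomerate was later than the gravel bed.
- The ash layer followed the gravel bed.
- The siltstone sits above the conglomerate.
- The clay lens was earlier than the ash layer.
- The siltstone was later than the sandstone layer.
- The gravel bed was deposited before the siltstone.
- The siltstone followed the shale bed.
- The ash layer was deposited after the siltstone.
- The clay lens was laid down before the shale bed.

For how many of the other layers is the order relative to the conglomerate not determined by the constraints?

Forced before the conglomerate: the gravel bed; forced after the conglomerate: the ash layer, the sandstone layer, and the siltstone.
That leaves the clay lens and the shale bed with no forced order relative to the conglomerate — 2.

2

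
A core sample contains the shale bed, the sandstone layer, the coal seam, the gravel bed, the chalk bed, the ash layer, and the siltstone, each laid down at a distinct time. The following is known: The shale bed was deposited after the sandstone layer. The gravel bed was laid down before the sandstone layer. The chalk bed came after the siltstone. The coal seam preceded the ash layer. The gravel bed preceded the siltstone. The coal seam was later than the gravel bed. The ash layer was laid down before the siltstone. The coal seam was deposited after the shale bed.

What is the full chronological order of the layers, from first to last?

The constraints fix every adjacent pair, so only one ordering works:
the gravel bed → the sandstone layer → the shale bed → the coal seam → the ash layer → the siltstone → the chalk bed.

the gravel bed, the sandstone layer, the shale bed, the coal seam, the ash layer, the siltstone, the chalk bed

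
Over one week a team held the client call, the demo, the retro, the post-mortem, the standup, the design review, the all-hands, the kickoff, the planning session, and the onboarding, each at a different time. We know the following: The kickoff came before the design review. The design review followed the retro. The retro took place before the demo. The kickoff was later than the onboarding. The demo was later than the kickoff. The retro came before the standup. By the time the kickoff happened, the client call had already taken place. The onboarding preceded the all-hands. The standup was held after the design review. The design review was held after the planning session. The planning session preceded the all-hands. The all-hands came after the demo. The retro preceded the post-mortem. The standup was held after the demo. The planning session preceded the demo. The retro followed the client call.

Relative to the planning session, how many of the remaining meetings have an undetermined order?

Forced after the planning session: the all-hands, the demo, the design review, and the standup.
That leaves the client call, the kickoff, the onboarding, the post-mortem, and the retro with no forced order relative to the planning session — 5.

5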